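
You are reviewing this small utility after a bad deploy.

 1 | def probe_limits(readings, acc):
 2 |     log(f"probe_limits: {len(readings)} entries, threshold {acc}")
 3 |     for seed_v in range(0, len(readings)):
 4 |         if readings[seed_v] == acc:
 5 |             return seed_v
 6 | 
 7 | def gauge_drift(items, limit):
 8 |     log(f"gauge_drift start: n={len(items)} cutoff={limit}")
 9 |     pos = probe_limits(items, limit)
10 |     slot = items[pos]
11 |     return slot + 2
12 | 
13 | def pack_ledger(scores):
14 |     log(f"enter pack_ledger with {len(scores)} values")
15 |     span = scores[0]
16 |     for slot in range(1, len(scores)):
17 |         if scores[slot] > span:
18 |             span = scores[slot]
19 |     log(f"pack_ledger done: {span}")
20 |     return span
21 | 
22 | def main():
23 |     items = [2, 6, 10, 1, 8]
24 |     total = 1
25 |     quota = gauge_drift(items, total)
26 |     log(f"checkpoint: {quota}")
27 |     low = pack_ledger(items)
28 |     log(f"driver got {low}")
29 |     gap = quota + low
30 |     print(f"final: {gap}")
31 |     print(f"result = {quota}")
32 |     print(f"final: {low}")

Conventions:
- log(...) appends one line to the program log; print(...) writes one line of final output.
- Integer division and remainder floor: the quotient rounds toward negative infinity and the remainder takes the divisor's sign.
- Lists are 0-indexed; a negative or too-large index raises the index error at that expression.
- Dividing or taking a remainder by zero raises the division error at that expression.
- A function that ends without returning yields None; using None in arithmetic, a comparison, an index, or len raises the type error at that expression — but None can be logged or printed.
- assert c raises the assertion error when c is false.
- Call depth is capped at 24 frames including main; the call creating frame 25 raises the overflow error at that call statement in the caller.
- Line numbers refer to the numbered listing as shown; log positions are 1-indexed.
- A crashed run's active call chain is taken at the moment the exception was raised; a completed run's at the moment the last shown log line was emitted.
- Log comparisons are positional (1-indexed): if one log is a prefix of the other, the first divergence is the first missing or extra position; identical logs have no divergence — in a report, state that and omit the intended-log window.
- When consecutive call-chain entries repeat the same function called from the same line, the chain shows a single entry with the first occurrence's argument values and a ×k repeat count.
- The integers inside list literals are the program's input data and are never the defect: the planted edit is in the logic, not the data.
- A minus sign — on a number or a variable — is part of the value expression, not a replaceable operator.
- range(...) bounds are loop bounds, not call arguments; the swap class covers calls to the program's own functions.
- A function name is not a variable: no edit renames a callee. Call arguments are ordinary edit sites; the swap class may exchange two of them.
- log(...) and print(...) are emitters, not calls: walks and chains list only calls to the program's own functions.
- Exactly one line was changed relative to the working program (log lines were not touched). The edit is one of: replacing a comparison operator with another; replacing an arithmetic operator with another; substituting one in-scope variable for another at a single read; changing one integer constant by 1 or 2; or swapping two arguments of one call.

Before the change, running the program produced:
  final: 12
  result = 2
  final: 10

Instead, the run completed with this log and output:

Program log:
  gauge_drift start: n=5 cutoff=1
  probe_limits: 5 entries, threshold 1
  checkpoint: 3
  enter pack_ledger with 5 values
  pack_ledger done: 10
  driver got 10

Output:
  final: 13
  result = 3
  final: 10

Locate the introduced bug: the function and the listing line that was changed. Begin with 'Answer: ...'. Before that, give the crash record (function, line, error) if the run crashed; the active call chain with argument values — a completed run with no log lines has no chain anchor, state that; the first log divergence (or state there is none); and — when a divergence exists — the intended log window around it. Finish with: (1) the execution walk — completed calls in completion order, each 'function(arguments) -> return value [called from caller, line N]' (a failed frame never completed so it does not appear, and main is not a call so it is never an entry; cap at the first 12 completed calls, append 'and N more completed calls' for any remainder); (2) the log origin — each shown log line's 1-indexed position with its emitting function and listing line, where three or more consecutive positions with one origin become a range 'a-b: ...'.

Answer: the defect is in gauge_drift at line 11.
Core observation: Log line 3 is where behavior first shows: 'checkpoint: 3' appears instead of 'checkpoint: 2'.
Call chain: main.
First divergence: position 3 — the shown line 'checkpoint: 3' should read 'checkpoint: 2'.
Intended log window:
  1: gauge_drift start: n=5 cutoff=1
  2: probe_limits: 5 entries, threshold 1
  3: checkpoint: 2
  4: enter pack_ledger with 5 values
Execution walk:
  probe_limits([2, 6, 10, 1, 8], 1) -> 3  [called from gauge_drift, line 9]
  gauge_drift([2, 6, 10, 1, 8], 1) -> 3  [called from main, line 25]
  pack_ledger([2, 6, 10, 1, 8]) -> 10  [called from main, line 27]
Log line origins:
  1 — gauge_drift, line 8
  2 — probe_limits, line 2
  3 — main, line 26
  4 — pack_ledger, line 14
  5 — pack_ledger, line 19
  6 — main, line 28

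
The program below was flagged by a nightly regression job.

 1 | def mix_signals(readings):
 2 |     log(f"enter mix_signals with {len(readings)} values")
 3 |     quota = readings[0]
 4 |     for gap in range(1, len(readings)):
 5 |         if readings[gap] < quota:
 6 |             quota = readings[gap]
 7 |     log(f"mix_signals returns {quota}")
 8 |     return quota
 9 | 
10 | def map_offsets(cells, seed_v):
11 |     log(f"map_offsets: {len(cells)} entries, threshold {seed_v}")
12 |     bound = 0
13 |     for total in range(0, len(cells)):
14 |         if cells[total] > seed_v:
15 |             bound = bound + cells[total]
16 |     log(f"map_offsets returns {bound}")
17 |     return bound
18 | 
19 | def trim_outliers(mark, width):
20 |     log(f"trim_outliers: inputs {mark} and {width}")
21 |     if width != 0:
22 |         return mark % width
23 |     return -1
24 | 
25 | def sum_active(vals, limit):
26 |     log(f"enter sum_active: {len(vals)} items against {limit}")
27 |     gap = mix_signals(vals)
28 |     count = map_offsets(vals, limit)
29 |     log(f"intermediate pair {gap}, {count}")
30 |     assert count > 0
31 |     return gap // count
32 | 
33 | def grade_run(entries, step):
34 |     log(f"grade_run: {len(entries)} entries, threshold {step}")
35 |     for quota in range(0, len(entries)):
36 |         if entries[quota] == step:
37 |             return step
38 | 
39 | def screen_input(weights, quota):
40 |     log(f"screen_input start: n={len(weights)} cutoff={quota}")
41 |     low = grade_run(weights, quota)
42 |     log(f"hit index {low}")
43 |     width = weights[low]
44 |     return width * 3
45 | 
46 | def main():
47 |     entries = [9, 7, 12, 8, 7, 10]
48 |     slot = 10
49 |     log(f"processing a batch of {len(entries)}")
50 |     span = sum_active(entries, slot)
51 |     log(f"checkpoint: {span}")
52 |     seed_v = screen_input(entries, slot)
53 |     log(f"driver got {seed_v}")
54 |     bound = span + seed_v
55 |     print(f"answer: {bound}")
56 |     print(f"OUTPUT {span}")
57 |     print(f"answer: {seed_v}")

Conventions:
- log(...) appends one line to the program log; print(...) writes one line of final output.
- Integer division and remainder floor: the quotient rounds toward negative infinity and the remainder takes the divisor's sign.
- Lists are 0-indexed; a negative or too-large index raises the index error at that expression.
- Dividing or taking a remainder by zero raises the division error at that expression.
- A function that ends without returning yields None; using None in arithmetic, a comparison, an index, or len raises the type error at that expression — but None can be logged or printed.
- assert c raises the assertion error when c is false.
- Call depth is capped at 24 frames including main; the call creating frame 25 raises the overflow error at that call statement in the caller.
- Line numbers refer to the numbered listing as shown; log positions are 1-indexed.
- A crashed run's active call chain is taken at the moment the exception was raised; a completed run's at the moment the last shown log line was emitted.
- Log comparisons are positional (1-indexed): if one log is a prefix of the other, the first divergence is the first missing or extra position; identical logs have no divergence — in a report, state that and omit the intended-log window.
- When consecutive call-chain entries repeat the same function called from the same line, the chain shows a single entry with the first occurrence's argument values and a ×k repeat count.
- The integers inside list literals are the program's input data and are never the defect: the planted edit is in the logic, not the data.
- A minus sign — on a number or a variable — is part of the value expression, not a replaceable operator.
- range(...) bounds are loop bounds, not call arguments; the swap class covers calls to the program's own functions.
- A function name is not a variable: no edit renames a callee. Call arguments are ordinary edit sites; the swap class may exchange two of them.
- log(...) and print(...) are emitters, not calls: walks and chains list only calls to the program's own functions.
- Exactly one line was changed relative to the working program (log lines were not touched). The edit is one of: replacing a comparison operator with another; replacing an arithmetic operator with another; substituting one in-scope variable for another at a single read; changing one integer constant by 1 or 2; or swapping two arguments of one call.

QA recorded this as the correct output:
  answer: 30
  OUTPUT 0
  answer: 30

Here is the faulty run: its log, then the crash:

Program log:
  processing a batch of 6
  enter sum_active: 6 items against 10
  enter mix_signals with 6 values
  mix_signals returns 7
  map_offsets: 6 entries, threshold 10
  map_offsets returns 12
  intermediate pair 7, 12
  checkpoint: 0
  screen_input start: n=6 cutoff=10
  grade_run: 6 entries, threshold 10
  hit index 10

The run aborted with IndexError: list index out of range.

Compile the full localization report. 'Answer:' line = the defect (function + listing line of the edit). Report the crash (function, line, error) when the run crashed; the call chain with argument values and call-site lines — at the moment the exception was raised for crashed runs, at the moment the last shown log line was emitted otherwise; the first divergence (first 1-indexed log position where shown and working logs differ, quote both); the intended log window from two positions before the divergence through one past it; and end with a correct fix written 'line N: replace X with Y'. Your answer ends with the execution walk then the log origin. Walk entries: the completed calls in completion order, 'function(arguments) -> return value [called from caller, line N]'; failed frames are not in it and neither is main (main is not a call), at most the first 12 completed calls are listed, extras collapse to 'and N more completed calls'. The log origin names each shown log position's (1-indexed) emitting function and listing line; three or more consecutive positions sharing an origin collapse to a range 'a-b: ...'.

Answer: the defect is in grade_run at line 37.
The tell: The log first diverges at position 11: the faulty run prints 'hit index 10' where the working version prints 'hit index 5'.
Crash: screen_input, line 43, IndexError.
Call chain: main -> screen_input([9, 7, 12, 8, 7, 10], 10) (called at line 52).
First divergence: position 11 — the shown line 'hit index 10' should read 'hit index 5'.
Intended log window:
  9: screen_input start: n=6 cutoff=10
  10: grade_run: 6 entries, threshold 10
  11: hit index 5
  12: driver got 30
Execution walk:
  mix_signals([9, 7, 12, 8, 7, 10]) -> 7  [called from sum_active, line 27]
  map_offsets([9, 7, 12, 8, 7, 10], 10) -> 12  [called from sum_active, line 28]
  sum_active([9, 7, 12, 8, 7, 10], 10) -> 0  [called from main, line 50]
  grade_run([9, 7, 12, 8, 7, 10], 10) -> 10  [called from screen_input, line 41]
Log origins:
  1 — main, line 49
  2 — sum_active, line 26
  3 — mix_signals, line 2
  4 — mix_signals, line 7
  5 — map_offsets, line 11
  6 — map_offsets, line 16
  7 — sum_active, line 29
  8 — main, line 51
  9 — screen_input, line 40
  10 — grade_run, line 34
  11 — screen_input, line 42
A correct fix: line 37: replace `step` with `quota`.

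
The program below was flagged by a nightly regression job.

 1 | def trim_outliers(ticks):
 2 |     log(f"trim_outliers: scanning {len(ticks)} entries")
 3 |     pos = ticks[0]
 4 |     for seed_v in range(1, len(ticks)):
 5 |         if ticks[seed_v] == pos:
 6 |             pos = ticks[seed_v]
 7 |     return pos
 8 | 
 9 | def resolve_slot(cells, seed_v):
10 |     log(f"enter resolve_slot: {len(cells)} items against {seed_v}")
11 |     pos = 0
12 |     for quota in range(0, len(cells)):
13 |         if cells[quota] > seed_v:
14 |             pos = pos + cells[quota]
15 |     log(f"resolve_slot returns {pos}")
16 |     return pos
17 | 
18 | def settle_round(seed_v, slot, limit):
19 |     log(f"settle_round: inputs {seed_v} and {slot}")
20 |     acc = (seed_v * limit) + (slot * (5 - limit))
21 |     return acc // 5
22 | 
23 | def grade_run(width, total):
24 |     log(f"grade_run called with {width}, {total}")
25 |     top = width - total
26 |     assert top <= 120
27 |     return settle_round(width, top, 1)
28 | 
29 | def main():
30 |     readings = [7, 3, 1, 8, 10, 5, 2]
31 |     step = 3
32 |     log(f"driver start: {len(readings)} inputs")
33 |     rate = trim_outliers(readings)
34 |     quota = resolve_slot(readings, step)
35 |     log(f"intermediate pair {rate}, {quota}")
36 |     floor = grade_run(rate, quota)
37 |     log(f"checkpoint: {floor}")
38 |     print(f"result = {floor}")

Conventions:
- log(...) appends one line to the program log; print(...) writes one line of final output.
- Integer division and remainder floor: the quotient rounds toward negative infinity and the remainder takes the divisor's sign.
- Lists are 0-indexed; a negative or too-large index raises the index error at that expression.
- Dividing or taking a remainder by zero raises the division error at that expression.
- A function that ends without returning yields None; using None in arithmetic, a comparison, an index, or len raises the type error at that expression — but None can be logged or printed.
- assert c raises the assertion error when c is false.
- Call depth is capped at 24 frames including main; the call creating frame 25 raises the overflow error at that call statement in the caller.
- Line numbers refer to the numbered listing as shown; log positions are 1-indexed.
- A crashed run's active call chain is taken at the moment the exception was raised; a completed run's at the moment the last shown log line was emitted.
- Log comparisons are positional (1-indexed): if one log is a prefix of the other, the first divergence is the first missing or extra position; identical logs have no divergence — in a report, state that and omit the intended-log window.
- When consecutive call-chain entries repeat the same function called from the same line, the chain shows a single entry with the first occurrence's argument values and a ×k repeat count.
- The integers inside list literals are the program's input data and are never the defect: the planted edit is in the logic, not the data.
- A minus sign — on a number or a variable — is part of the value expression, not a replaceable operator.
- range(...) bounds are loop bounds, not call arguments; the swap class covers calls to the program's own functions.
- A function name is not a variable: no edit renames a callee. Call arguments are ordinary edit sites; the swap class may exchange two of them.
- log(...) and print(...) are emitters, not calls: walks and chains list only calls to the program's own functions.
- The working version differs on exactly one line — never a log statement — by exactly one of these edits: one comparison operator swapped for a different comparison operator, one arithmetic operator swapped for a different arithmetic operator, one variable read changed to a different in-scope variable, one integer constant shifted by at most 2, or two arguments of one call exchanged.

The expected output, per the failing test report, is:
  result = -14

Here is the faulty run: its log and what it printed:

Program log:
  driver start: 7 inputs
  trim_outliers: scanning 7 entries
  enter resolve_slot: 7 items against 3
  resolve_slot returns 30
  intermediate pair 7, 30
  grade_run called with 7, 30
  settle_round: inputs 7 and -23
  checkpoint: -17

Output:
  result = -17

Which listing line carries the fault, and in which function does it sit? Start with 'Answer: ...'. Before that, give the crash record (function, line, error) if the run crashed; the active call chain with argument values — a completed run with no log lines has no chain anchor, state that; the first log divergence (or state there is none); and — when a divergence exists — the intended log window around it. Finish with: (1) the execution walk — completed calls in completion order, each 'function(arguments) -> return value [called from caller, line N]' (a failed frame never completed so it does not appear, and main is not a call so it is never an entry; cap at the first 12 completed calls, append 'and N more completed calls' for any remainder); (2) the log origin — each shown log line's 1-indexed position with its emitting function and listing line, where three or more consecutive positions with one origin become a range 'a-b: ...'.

Answer: the defect is in trim_outliers at line 5.
The tell: Position 5 is the first bad log line: 'intermediate pair 7, 30' should read 'intermediate pair 10, 30'.
Call chain: main.
First divergence: position 5; shown 'intermediate pair 7, 30' vs intended 'intermediate pair 10, 30'.
Intended log window:
  3: enter resolve_slot: 7 items against 3
  4: resolve_slot returns 30
  5: intermediate pair 10, 30
  6: grade_run called with 10, 30
Execution walk:
  trim_outliers([7, 3, 1, 8, 10, 5, 2]) -> 7  [called from main, line 33]
  resolve_slot([7, 3, 1, 8, 10, 5, 2], 3) -> 30  [called from main, line 34]
  settle_round(7, -23, 1) -> -17  [called from grade_run, line 27]
  grade_run(7, 30) -> -17  [called from main, line 36]
Log origin:
  1: emitted by main (line 32)
  2: emitted by trim_outliers (line 2)
  3: emitted by resolve_slot (line 10)
  4: emitted by resolve_slot (line 15)
  5: emitted by main (line 35)
  6: emitted by grade_run (line 24)
  7: emitted by settle_round (line 19)
  8: emitted by main (line 37)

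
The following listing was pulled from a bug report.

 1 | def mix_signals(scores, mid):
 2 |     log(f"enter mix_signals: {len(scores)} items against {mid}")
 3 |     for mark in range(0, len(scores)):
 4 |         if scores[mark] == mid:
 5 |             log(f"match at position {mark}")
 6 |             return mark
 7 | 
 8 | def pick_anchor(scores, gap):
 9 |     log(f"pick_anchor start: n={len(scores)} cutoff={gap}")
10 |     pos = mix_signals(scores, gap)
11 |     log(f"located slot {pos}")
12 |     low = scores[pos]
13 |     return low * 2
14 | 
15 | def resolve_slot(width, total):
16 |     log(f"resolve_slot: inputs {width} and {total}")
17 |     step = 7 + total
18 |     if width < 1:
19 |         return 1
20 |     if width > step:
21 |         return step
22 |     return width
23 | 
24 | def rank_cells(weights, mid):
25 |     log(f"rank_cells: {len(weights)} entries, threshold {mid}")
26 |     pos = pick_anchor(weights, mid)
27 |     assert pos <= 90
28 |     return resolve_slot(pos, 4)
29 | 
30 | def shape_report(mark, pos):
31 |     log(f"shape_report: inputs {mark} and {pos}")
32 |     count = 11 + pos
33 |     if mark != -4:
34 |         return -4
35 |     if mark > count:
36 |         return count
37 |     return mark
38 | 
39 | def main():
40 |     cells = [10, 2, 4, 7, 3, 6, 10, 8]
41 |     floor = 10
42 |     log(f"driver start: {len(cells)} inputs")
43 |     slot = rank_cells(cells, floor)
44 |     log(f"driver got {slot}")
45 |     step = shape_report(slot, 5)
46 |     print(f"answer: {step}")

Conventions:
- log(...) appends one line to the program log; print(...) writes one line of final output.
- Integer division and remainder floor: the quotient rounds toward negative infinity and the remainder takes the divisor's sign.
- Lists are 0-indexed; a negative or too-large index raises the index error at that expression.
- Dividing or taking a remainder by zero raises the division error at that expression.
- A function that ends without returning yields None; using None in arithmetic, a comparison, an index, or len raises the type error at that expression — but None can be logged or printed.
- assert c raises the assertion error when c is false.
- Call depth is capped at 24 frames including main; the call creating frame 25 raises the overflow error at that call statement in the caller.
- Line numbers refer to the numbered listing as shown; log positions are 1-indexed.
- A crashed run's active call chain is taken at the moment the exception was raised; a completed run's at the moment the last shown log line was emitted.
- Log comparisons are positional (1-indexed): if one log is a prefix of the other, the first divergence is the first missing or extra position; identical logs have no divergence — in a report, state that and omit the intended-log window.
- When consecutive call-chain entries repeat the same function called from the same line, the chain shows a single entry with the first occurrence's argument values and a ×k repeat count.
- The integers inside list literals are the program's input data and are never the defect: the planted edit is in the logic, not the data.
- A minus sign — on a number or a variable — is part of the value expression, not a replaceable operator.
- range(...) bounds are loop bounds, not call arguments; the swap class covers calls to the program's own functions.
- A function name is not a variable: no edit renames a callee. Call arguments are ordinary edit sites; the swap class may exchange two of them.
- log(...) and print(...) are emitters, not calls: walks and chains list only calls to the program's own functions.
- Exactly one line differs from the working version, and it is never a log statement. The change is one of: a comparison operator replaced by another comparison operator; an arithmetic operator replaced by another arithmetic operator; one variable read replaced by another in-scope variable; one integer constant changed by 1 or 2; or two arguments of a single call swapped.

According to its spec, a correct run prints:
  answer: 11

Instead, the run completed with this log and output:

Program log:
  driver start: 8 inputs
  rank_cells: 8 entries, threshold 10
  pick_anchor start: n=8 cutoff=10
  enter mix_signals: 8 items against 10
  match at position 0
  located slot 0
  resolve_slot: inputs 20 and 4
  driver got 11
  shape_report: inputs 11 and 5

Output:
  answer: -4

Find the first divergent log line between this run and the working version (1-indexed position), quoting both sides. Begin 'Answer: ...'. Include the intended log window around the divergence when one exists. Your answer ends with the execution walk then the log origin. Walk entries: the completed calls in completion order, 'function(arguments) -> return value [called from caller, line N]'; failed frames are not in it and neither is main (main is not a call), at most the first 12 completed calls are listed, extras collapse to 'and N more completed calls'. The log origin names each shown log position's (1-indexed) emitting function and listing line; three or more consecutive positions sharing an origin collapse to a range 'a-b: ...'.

Answer: there is none — every log position agrees.
Execution walk:
  mix_signals([10, 2, 4, 7, 3, 6, 10, 8], 10) -> 0  [called from pick_anchor, line 10]
  pick_anchor([10, 2, 4, 7, 3, 6, 10, 8], 10) -> 20  [called from rank_cells, line 26]
  resolve_slot(20, 4) -> 11  [called from rank_cells, line 28]
  rank_cells([10, 2, 4, 7, 3, 6, 10, 8], 10) -> 11  [called from main, line 43]
  shape_report(11, 5) -> -4  [called from main, line 45]
Log origin:
  1: emitted by main (line 42)
  2: emitted by rank_cells (line 25)
  3: emitted by pick_anchor (line 9)
  4: emitted by mix_signals (line 2)
  5: emitted by mix_signals (line 5)
  6: emitted by pick_anchor (line 11)
  7: emitted by resolve_slot (line 16)
  8: emitted by main (line 44)
  9: emitted by shape_report (line 31)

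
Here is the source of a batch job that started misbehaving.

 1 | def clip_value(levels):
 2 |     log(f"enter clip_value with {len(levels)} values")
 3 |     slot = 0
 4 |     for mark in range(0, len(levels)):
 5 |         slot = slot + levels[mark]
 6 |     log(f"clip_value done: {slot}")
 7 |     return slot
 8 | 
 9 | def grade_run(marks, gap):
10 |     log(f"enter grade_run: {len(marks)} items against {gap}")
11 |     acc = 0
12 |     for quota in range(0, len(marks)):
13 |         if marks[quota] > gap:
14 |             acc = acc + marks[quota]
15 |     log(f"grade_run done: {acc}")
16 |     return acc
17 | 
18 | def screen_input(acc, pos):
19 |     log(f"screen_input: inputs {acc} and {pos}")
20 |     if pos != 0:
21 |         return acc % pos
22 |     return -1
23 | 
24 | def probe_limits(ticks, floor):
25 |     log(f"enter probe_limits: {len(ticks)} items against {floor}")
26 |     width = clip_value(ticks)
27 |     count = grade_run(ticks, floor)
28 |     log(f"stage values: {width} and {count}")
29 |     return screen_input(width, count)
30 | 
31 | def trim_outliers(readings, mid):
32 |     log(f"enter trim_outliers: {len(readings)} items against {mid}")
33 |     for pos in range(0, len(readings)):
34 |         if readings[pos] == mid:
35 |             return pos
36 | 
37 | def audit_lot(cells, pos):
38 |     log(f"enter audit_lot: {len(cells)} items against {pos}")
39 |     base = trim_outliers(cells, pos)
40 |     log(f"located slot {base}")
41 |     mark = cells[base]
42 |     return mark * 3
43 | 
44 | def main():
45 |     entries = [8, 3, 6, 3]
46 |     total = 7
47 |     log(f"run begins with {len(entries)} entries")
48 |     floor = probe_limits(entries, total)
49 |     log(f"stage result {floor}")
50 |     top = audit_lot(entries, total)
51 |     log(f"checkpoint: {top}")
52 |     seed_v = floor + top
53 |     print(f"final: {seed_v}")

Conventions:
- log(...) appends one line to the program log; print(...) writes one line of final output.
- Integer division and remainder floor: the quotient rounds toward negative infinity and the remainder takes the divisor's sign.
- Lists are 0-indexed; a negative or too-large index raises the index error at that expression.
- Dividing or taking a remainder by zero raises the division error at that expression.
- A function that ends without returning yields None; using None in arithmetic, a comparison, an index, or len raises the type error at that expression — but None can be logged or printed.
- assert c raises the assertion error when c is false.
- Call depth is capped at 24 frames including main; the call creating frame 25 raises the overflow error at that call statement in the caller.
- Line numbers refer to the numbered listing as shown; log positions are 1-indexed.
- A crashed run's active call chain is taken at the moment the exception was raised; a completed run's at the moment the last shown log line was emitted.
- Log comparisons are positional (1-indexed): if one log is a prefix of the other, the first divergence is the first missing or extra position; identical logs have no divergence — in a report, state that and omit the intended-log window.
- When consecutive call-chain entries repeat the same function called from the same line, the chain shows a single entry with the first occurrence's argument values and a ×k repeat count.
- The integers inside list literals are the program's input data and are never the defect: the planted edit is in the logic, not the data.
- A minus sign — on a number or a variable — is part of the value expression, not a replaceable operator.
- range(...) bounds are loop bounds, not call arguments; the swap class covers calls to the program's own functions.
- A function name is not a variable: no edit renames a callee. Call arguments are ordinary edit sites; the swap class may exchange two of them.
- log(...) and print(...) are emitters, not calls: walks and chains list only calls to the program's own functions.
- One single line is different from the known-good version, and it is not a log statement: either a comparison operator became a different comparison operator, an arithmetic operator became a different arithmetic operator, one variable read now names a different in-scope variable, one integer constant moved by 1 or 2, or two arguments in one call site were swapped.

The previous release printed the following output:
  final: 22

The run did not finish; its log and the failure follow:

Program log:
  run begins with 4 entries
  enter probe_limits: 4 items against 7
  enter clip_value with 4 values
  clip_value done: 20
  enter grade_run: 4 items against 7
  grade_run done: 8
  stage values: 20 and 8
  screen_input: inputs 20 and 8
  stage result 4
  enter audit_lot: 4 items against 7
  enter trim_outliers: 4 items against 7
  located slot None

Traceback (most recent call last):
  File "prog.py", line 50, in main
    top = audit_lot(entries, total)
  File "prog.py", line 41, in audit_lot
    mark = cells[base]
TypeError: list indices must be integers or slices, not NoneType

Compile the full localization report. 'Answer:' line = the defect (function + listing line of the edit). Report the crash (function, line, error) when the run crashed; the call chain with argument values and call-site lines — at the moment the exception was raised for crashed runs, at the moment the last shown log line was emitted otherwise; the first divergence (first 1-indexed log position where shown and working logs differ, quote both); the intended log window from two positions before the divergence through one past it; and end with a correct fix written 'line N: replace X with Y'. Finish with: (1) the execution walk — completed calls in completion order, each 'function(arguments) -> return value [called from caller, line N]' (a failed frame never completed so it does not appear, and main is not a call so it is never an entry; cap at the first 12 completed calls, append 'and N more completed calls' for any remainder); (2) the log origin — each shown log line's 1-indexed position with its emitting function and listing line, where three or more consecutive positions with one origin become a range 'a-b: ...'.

Answer: the defect is in main at line 46.
Key fact: Position 2 is the first bad log line: 'enter probe_limits: 4 items against 7' should read 'enter probe_limits: 4 items against 6'.
Crash: audit_lot, line 41, TypeError.
Call chain: main -> audit_lot([8, 3, 6, 3], 7) (called at line 50).
First divergence: position 2 — the shown line 'enter probe_limits: 4 items against 7' should read 'enter probe_limits: 4 items against 6'.
Intended log window:
  1: run begins with 4 entries
  2: enter probe_limits: 4 items against 6
  3: enter clip_value with 4 values
Execution walk:
  clip_value([8, 3, 6, 3]) -> 20  [called from probe_limits, line 26]
  grade_run([8, 3, 6, 3], 7) -> 8  [called from probe_limits, line 27]
  screen_input(20, 8) -> 4  [called from probe_limits, line 29]
  probe_limits([8, 3, 6, 3], 7) -> 4  [called from main, line 48]
  trim_outliers([8, 3, 6, 3], 7) -> None  [called from audit_lot, line 39]
Origin of each log line:
  1: emitted by main (line 47)
  2: emitted by probe_limits (line 25)
  3: emitted by clip_value (line 2)
  4: emitted by clip_value (line 6)
  5: emitted by grade_run (line 10)
  6: emitted by grade_run (line 15)
  7: emitted by probe_limits (line 28)
  8: emitted by screen_input (line 19)
  9: emitted by main (line 49)
  10: emitted by audit_lot (line 38)
  11: emitted by trim_outliers (line 32)
  12: emitted by audit_lot (line 40)
A correct fix: line 46: replace `7` with `6`.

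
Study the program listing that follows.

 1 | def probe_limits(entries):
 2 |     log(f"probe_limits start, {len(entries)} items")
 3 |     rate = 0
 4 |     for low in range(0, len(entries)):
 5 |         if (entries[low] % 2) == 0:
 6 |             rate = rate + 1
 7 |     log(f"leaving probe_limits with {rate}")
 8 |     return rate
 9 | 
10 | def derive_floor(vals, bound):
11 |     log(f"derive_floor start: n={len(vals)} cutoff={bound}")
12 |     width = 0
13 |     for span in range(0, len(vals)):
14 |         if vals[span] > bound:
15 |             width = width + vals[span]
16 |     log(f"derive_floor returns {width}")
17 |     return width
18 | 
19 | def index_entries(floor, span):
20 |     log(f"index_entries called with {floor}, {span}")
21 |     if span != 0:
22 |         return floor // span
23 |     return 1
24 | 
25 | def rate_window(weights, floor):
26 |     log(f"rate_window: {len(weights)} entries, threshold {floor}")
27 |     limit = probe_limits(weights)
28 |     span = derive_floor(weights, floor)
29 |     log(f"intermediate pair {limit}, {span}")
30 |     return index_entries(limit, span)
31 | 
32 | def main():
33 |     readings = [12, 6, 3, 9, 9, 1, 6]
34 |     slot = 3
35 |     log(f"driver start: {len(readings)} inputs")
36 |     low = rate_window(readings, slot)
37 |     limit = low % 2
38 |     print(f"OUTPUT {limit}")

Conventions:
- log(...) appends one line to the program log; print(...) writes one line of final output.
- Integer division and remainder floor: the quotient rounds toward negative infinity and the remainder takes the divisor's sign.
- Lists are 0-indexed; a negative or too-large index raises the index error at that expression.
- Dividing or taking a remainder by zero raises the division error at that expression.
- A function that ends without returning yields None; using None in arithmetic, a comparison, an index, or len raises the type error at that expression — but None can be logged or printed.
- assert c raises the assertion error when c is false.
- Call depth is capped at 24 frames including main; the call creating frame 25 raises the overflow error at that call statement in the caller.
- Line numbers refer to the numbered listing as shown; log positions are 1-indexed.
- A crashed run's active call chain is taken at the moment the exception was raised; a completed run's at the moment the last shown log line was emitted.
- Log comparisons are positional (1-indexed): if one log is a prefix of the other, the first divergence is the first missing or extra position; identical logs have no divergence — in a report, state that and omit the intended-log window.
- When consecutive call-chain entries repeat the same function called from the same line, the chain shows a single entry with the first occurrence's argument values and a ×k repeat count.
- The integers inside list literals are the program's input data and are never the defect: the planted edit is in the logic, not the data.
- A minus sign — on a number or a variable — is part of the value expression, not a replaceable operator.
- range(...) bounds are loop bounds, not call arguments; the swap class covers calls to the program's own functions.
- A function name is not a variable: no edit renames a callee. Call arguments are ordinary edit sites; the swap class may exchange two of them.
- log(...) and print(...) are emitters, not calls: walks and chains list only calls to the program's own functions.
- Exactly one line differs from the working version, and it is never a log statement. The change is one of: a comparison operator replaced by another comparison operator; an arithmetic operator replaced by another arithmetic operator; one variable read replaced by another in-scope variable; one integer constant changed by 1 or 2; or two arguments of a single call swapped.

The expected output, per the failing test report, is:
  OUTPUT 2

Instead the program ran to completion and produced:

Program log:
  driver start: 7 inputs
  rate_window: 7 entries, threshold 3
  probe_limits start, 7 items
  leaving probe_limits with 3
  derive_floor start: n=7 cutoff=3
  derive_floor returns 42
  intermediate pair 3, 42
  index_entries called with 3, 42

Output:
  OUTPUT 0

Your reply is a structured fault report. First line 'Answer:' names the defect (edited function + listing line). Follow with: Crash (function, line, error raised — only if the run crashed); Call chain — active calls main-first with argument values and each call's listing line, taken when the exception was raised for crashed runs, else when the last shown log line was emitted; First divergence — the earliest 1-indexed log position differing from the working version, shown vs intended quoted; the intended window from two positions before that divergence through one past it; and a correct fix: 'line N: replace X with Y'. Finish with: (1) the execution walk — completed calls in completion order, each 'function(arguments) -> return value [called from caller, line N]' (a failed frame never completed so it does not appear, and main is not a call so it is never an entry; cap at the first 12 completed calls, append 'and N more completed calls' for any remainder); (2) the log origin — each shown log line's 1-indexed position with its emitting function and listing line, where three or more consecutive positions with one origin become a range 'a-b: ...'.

Answer: the defect is in main at line 37.
Key fact: Log streams are identical — the defect surfaces only in the printed output.
Call chain: main -> rate_window([12, 6, 3, 9, 9, 1, 6], 3) (called at line 36) -> index_entries(3, 42) (called at line 30).
First divergence: none — the logs agree in full.
Execution walk:
  probe_limits([12, 6, 3, 9, 9, 1, 6]) -> 3  [called from rate_window, line 27]
  derive_floor([12, 6, 3, 9, 9, 1, 6], 3) -> 42  [called from rate_window, line 28]
  index_entries(3, 42) -> 0  [called from rate_window, line 30]
  rate_window([12, 6, 3, 9, 9, 1, 6], 3) -> 0  [called from main, line 36]
Log origins:
  1: logged in main at line 35
  2: logged in rate_window at line 26
  3: logged in probe_limits at line 2
  4: logged in probe_limits at line 7
  5: logged in derive_floor at line 11
  6: logged in derive_floor at line 16
  7: logged in rate_window at line 29
  8: logged in index_entries at line 20
A correct fix: line 37: replace `%` with `+`.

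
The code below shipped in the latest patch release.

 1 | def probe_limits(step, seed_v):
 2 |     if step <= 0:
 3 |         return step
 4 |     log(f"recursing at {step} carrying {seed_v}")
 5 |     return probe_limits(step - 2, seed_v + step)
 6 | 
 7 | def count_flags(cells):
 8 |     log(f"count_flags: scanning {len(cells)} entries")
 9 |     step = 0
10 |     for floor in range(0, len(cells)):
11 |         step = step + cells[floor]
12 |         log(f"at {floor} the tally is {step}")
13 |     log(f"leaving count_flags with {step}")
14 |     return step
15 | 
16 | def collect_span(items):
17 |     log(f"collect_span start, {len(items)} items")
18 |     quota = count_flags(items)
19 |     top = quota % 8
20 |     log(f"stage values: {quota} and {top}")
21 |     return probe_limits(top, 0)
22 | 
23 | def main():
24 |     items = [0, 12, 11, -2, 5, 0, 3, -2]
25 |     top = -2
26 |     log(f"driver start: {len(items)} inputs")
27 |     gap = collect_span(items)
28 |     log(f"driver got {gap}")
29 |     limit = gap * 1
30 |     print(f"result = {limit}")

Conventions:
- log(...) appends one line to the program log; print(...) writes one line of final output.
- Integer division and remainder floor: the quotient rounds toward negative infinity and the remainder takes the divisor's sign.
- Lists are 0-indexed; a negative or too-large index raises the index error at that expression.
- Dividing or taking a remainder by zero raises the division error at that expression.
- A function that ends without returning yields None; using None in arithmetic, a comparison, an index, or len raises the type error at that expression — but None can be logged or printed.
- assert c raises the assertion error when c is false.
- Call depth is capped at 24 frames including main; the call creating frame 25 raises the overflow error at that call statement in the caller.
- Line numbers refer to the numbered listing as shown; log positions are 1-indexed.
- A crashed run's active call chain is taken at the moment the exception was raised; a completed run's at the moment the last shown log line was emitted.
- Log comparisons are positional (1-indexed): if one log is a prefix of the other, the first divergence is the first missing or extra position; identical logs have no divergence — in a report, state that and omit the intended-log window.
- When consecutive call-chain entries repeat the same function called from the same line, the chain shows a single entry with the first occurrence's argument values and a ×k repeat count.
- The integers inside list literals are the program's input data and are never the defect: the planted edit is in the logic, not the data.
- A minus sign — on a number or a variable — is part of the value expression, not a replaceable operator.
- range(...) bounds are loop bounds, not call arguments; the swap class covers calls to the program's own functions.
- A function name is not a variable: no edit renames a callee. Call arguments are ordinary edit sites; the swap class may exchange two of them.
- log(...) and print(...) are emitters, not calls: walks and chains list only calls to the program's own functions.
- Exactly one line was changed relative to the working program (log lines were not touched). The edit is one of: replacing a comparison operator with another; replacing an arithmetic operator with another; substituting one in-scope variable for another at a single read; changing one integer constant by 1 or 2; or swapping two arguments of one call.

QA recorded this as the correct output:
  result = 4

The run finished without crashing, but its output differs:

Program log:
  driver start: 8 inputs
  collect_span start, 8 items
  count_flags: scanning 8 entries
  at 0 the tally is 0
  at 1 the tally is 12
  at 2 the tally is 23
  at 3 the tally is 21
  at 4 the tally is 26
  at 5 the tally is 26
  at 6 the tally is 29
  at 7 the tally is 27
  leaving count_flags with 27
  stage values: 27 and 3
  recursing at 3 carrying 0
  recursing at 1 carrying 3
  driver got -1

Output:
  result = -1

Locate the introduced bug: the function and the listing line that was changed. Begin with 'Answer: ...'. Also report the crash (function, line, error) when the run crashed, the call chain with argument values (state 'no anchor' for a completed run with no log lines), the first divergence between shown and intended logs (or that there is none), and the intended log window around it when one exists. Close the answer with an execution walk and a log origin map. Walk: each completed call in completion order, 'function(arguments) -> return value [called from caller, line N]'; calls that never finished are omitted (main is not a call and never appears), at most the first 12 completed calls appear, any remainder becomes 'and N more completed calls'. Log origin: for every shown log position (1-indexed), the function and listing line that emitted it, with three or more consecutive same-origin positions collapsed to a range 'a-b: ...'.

Answer: the defect is in probe_limits at line 3.
Key observation: Position 16 is the first bad log line: 'driver got -1' should read 'driver got 4'.
Call chain: main.
First divergence: position 16 — shown 'driver got -1', intended 'driver got 4'.
Intended log window:
  14: recursing at 3 carrying 0
  15: recursing at 1 carrying 3
  16: driver got 4
Execution walk:
  count_flags([0, 12, 11, -2, 5, 0, 3, -2]) -> 27  [called from collect_span, line 18]
  probe_limits(-1, 4) -> -1  [called from probe_limits, line 5]
  probe_limits(1, 3) -> -1  [called from probe_limits, line 5]
  probe_limits(3, 0) -> -1  [called from collect_span, line 21]
  collect_span([0, 12, 11, -2, 5, 0, 3, -2]) -> -1  [called from main, line 27]
Log origin:
  1: from main, line 26
  2: from collect_span, line 17
  3: from count_flags, line 8
  4-11: from count_flags, line 12
  12: from count_flags, line 13
  13: from collect_span, line 20
  14: from probe_limits, line 4
  15: from probe_limits, line 4
  16: from main, line 28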